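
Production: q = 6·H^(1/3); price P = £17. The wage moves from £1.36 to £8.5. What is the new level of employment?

From P·MP_H = w with MP_H = 2·H^(-2/3), the labor demand is H(w) = (34/w)^(3/2).
At w = 1.36: H = 125. At w = 8.5: H = 8.

H* = 8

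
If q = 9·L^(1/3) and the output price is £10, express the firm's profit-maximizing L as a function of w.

L(w) = (30/w)^(3/2)

MP_L = (1/3)·9·L^(-2/3) = 3·L^(-2/3).
Setting P·MP_L = w: 30·L^(-2/3) = w.
Solving for L: L^(-2/3) = w/30, so L = (30/w)^(3/2).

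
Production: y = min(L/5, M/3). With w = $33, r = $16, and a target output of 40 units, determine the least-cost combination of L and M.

L* = 200, M* = 120

With a fixed-proportions technology, the cost-minimizing bundle uses no slack in either input: L/5 = M/3 = y.
So L = 5·40 = 200 and M = 3·40 = 120.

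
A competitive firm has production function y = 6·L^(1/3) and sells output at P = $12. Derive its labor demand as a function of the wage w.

L(w) = (24/w)^(3/2)

MP_L = (1/3)·6·L^(-2/3) = 2·L^(-2/3).
Setting P·MP_L = w: 24·L^(-2/3) = w.
Solving for L: L^(-2/3) = w/24, so L = (24/w)^(3/2).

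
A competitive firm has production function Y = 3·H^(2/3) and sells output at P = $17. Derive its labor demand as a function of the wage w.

MP_H = (2/3)·3·H^(-1/3) = 2·H^(-1/3).
Setting P·MP_H = w: 34·H^(-1/3) = w.
Solving for H: H^(-1/3) = w/34, so H = (34/w)^(3).

H(w) = 39304/w³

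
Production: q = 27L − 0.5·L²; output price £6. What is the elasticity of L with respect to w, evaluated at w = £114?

ε = -2.375

From P·MP_L = w with MP_L = 27 − L, labor demand is L(w) = 27 − w/6.
dL/dw = −1/(6) = -1/6.
At w = 114, L = 8, so ε = (dL/dw)·(w/L) = (-1/6)·(114/8) = -2.375.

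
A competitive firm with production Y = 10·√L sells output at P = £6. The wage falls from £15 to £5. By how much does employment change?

From P·MP_L = w with MP_L = 5·L^(-1/2), the labor demand is L(w) = (30/w)^(2).
At w = 15: L = 4. At w = 5: L = 36.
ΔL = 36 − 4 = 32.

ΔL = 32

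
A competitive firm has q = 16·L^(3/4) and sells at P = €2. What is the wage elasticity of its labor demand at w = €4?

ε = -4

MP_L = (3/4)·16·L^(-1/4), so P·MP_L = w gives 24·L^(-1/4) = w.
Solving, L(w) = (24/w)^(4). This is a constant-elasticity form: L ∝ w^(−4), so ε = −4.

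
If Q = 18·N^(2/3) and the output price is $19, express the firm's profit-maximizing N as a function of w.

N(w) = (228/w)^(3)

MP_N = (2/3)·18·N^(-1/3) = 12·N^(-1/3).
Setting P·MP_N = w: 228·N^(-1/3) = w.
Solving for N: N^(-1/3) = w/228, so N = (228/w)^(3).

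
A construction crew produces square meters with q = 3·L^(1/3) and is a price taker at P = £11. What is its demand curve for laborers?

L(w) = (11/w)^(3/2)

MP_L = (1/3)·3·L^(-2/3) = L^(-2/3).
Setting P·MP_L = w: 11·L^(-2/3) = w.
Solving for L: L^(-2/3) = w/11, so L = (11/w)^(3/2).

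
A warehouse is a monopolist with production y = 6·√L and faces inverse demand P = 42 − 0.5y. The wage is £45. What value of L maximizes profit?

Marginal revenue from the inverse demand is MR = 42 − y.
The marginal product is MP_L = 3·L^(-1/2).
A monopolist hires until marginal revenue product equals the wage: MR·MP_L = w.
At L, y = 6·√L. Substituting and solving: (42 − 6·√L)·3·L^(-1/2) = 45 gives L = 4.

L* = 4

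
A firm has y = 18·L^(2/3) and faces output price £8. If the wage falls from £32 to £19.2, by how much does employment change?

From P·MP_L = w with MP_L = 12·L^(-1/3), the labor demand is L(w) = (96/w)^(3).
At w = 32: L = 27. At w = 19.2: L = 125.
ΔL = 125 − 27 = 98.

ΔL = 98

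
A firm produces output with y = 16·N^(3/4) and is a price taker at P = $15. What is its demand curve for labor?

N(w) = (180/w)^(4)

MP_N = (3/4)·16·N^(-1/4) = 12·N^(-1/4).
Setting P·MP_N = w: 180·N^(-1/4) = w.
Solving for N: N^(-1/4) = w/180, so N = (180/w)^(4).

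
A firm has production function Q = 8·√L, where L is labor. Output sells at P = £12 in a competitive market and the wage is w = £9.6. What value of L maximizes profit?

L* = 25

MP_L = (1/2)·8·L^(-1/2) = 4·L^(-1/2).
Profit maximization for a price taker requires P·MP_L = w: 12·4·L^(-1/2) = 9.6.
So L^(-1/2) = 0.2, which gives L = 25.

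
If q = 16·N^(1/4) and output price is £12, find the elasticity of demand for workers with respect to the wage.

ε = -4/3

MP_N = (1/4)·16·N^(-3/4), so P·MP_N = w gives 48·N^(-3/4) = w.
Solving, N(w) = (48/w)^(4/3). This is a constant-elasticity form: N ∝ w^(−4/3), so ε = −4/3.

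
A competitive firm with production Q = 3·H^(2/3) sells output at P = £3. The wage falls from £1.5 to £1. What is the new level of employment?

From P·MP_H = w with MP_H = 2·H^(-1/3), the labor demand is H(w) = (6/w)^(3).
At w = 1.5: H = 64. At w = 1: H = 216.

H* = 216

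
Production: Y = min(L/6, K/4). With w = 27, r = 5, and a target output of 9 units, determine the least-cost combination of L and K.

L* = 54, K* = 36

With a fixed-proportions technology, the cost-minimizing bundle uses no slack in either input: L/6 = K/4 = Y.
So L = 6·9 = 54 and K = 4·9 = 36.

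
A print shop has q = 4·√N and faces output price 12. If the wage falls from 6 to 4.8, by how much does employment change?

From P·MP_N = w with MP_N = 2·N^(-1/2), the labor demand is N(w) = (24/w)^(2).
At w = 6: N = 16. At w = 4.8: N = 25.
ΔN = 25 − 16 = 9.

ΔN = 9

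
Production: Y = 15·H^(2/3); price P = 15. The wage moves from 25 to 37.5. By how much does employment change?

From P·MP_H = w with MP_H = 10·H^(-1/3), the labor demand is H(w) = (150/w)^(3).
At w = 25: H = 216. At w = 37.5: H = 64.
ΔH = 64 − 216 = -152.

ΔH = -152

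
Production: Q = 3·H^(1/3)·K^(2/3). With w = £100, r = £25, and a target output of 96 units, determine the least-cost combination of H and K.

H* = 8, K* = 64

Cost minimization requires the marginal rate of technical substitution to equal the input-price ratio: MP_H/MP_K = w/r.
Here MP_H/MP_K = (1/3)·(K/H)/(2/3) = 0.5·(K/H). Setting this equal to 100/25 = 4 gives K = 8H.
Substituting into Q = 96: 3·H^(1/3)·(8H)^(2/3) = 96.
Solving, H = 8 and K = 64.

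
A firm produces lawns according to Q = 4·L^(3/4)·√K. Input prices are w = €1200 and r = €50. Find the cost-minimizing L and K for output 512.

Cost minimization requires the marginal rate of technical substitution to equal the input-price ratio: MP_L/MP_K = w/r.
Here MP_L/MP_K = (3/4)·(K/L)/(1/2) = 1.5·(K/L). Setting this equal to 1200/50 = 24 gives K = 16L.
Substituting into Q = 512: 4·L^(3/4)·(16L)^(1/2) = 512.
Solving, L = 16 and K = 256.

L* = 16, K* = 256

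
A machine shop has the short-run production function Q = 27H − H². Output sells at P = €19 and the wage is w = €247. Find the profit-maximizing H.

H* = 7

The marginal product of H is MP_H = 27 − 2H.
A price-taking firm hires until the value of the marginal product equals the wage: P·MP_H = w, so 19·(27 − 2H) = 247.
Then 27 − 2H = 13, giving H = 7.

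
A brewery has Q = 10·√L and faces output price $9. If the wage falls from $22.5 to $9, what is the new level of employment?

L* = 25

From P·MP_L = w with MP_L = 5·L^(-1/2), the labor demand is L(w) = (45/w)^(2).
At w = 22.5: L = 4. At w = 9: L = 25.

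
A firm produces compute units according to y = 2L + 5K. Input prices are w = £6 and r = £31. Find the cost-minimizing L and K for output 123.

The inputs are perfect substitutes, so the firm uses whichever has the lower cost per unit of output.
Cost per unit of output via L is w/2 = 3; via K it is r/5 = 6.2. L is cheaper.
Producing y = 123 with L alone: L = 61.5, K = 0.

L* = 61.5, K* = 0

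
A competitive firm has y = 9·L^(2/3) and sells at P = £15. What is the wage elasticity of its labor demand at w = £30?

MP_L = (2/3)·9·L^(-1/3), so P·MP_L = w gives 90·L^(-1/3) = w.
Solving, L(w) = (90/w)^(3). This is a constant-elasticity form: L ∝ w^(−3), so ε = −3.

ε = -3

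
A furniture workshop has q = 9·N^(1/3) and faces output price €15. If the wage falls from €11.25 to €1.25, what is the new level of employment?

From P·MP_N = w with MP_N = 3·N^(-2/3), the labor demand is N(w) = (45/w)^(3/2).
At w = 11.25: N = 8. At w = 1.25: N = 216.

N* = 216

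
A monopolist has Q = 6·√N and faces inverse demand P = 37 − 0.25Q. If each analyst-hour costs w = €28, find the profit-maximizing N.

Marginal revenue from the inverse demand is MR = 37 − 0.5Q.
The marginal product is MP_N = 3·N^(-1/2).
A monopolist hires until marginal revenue product equals the wage: MR·MP_N = w.
At N, Q = 6·√N. Substituting and solving: (37 − 3·√N)·3·N^(-1/2) = 28 gives N = 9.

N* = 9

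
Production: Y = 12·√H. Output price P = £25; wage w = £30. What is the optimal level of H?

MP_H = (1/2)·12·H^(-1/2) = 6·H^(-1/2).
Profit maximization for a price taker requires P·MP_H = w: 25·6·H^(-1/2) = 30.
So H^(-1/2) = 0.2, which gives H = 25.

H* = 25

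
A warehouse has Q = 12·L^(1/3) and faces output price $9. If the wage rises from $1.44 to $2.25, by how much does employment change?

ΔL = -61

From P·MP_L = w with MP_L = 4·L^(-2/3), the labor demand is L(w) = (36/w)^(3/2).
At w = 1.44: L = 125. At w = 2.25: L = 64.
ΔL = 64 − 125 = -61.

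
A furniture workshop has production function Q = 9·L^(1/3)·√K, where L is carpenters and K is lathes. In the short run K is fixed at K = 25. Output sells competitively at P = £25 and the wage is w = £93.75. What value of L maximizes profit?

L* = 8

With K = 25, MP_L = (1/3)·9·L^(-2/3)·25^(1/2) = 15·L^(-2/3).
Profit maximization for a price taker requires P·MP_L = w: 25·15·L^(-2/3) = 93.75.
So L^(-2/3) = 0.25, which gives L = 8.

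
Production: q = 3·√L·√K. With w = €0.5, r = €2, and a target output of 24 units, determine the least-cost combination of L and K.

L* = 16, K* = 4

Cost minimization requires the marginal rate of technical substitution to equal the input-price ratio: MP_L/MP_K = w/r.
Here MP_L/MP_K = (1/2)·(K/L)/(1/2) = (K/L). Setting this equal to 0.5/2 = 0.25 gives K = 0.25L.
Substituting into q = 24: 3·L^(1/2)·(0.25L)^(1/2) = 24.
Solving, L = 16 and K = 4.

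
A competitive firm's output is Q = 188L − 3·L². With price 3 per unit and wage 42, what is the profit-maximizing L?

The marginal product of L is MP_L = 188 − 6L.
A price-taking firm hires until the value of the marginal product equals the wage: P·MP_L = w, so 3·(188 − 6L) = 42.
Then 188 − 6L = 14, giving L = 29.

L* = 29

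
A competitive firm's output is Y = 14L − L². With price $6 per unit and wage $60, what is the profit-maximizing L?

The marginal product of L is MP_L = 14 − 2L.
A price-taking firm hires until the value of the marginal product equals the wage: P·MP_L = w, so 6·(14 − 2L) = 60.
Then 14 − 2L = 10, giving L = 2.

L* = 2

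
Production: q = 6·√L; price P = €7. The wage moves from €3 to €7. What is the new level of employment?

L* = 9

From P·MP_L = w with MP_L = 3·L^(-1/2), the labor demand is L(w) = (21/w)^(2).
At w = 3: L = 49. At w = 7: L = 9.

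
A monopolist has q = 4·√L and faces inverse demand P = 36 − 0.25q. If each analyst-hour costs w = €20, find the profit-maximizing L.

Marginal revenue from the inverse demand is MR = 36 − 0.5q.
The marginal product is MP_L = 2·L^(-1/2).
A monopolist hires until marginal revenue product equals the wage: MR·MP_L = w.
At L, q = 4·√L. Substituting and solving: (36 − 2·√L)·2·L^(-1/2) = 20 gives L = 9.

L* = 9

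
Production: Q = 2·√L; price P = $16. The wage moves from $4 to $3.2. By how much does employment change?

ΔL = 9

From P·MP_L = w with MP_L = L^(-1/2), the labor demand is L(w) = (16/w)^(2).
At w = 4: L = 16. At w = 3.2: L = 25.
ΔL = 25 − 16 = 9.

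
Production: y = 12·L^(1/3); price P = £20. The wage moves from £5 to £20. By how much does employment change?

ΔL = -56

From P·MP_L = w with MP_L = 4·L^(-2/3), the labor demand is L(w) = (80/w)^(3/2).
At w = 5: L = 64. At w = 20: L = 8.
ΔL = 8 − 64 = -56.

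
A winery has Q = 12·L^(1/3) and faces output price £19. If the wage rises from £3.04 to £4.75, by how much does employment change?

From P·MP_L = w with MP_L = 4·L^(-2/3), the labor demand is L(w) = (76/w)^(3/2).
At w = 3.04: L = 125. At w = 4.75: L = 64.
ΔL = 64 − 125 = -61.

ΔL = -61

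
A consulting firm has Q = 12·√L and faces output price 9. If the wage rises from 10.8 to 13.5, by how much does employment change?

From P·MP_L = w with MP_L = 6·L^(-1/2), the labor demand is L(w) = (54/w)^(2).
At w = 10.8: L = 25. At w = 13.5: L = 16.
ΔL = 16 − 25 = -9.

ΔL = -9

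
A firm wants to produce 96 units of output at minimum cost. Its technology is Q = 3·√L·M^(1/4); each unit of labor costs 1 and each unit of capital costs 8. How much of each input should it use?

Cost minimization requires the marginal rate of technical substitution to equal the input-price ratio: MP_L/MP_M = w/r.
Here MP_L/MP_M = (1/2)·(M/L)/(1/4) = 2·(M/L). Setting this equal to 1/8 = 0.125 gives M = 0.0625L.
Substituting into Q = 96: 3·L^(1/2)·(0.0625L)^(1/4) = 96.
Solving, L = 256 and M = 16.

L* = 256, M* = 16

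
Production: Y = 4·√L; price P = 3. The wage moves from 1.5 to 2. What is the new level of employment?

L* = 9

From P·MP_L = w with MP_L = 2·L^(-1/2), the labor demand is L(w) = (6/w)^(2).
At w = 1.5: L = 16. At w = 2: L = 9.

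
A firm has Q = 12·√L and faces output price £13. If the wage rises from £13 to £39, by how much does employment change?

ΔL = -32

From P·MP_L = w with MP_L = 6·L^(-1/2), the labor demand is L(w) = (78/w)^(2).
At w = 13: L = 36. At w = 39: L = 4.
ΔL = 4 − 36 = -32.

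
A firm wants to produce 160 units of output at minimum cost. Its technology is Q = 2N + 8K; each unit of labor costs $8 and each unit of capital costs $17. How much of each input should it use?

The inputs are perfect substitutes, so the firm uses whichever has the lower cost per unit of output.
Cost per unit of output via N is w/2 = 4; via K it is r/8 = 2.125. K is cheaper.
Producing Q = 160 with K alone: N = 0, K = 20.

N* = 0, K* = 20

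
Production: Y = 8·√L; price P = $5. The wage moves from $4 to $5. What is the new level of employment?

L* = 16

From P·MP_L = w with MP_L = 4·L^(-1/2), the labor demand is L(w) = (20/w)^(2).
At w = 4: L = 25. At w = 5: L = 16.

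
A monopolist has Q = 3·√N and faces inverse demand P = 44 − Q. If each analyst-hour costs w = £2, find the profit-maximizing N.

N* = 36

Marginal revenue from the inverse demand is MR = 44 − 2Q.
The marginal product is MP_N = 1.5·N^(-1/2).
A monopolist hires until marginal revenue product equals the wage: MR·MP_N = w.
At N, Q = 3·√N. Substituting and solving: (44 − 6·√N)·1.5·N^(-1/2) = 2 gives N = 36.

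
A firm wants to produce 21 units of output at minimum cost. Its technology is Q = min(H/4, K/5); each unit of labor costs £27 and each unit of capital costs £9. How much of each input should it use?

With a fixed-proportions technology, the cost-minimizing bundle uses no slack in either input: H/4 = K/5 = Q.
So H = 4·21 = 84 and K = 5·21 = 105.

H* = 84, K* = 105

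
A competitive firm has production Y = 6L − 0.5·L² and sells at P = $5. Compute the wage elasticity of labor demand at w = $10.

From P·MP_L = w with MP_L = 6 − L, labor demand is L(w) = 6 − w/5.
dL/dw = −1/(5) = -0.2.
At w = 10, L = 4, so ε = (dL/dw)·(w/L) = (-0.2)·(10/4) = -0.5.

ε = -0.5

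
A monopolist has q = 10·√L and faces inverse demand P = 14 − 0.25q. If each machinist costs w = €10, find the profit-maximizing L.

Marginal revenue from the inverse demand is MR = 14 − 0.5q.
The marginal product is MP_L = 5·L^(-1/2).
A monopolist hires until marginal revenue product equals the wage: MR·MP_L = w.
At L, q = 10·√L. Substituting and solving: (14 − 5·√L)·5·L^(-1/2) = 10 gives L = 4.

L* = 4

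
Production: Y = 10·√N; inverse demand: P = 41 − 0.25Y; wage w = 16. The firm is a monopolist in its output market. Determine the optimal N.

N* = 25

Marginal revenue from the inverse demand is MR = 41 − 0.5Y.
The marginal product is MP_N = 5·N^(-1/2).
A monopolist hires until marginal revenue product equals the wage: MR·MP_N = w.
At N, Y = 10·√N. Substituting and solving: (41 − 5·√N)·5·N^(-1/2) = 16 gives N = 25.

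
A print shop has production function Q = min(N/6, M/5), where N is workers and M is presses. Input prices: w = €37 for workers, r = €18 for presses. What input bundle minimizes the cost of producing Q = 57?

With a fixed-proportions technology, the cost-minimizing bundle uses no slack in either input: N/6 = M/5 = Q.
So N = 6·57 = 342 and M = 5·57 = 285.

N* = 342, M* = 285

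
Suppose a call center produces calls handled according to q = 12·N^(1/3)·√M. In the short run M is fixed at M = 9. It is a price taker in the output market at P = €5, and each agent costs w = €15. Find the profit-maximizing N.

With M = 9, MP_N = (1/3)·12·N^(-2/3)·9^(1/2) = 12·N^(-2/3).
Profit maximization for a price taker requires P·MP_N = w: 5·12·N^(-2/3) = 15.
So N^(-2/3) = 0.25, which gives N = 8.

N* = 8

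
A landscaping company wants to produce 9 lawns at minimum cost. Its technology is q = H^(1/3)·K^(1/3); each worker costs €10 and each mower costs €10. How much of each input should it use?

H* = 27, K* = 27

Cost minimization requires the marginal rate of technical substitution to equal the input-price ratio: MP_H/MP_K = w/r.
Here MP_H/MP_K = (1/3)·(K/H)/(1/3) = (K/H). Setting this equal to 10/10 = 1 gives K = H.
Substituting into q = 9: H^(1/3)·(H)^(1/3) = 9.
Solving, H = 27 and K = 27.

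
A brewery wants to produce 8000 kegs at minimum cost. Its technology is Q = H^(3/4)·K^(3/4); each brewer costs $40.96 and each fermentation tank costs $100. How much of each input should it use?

H* = 625, K* = 256

Cost minimization requires the marginal rate of technical substitution to equal the input-price ratio: MP_H/MP_K = w/r.
Here MP_H/MP_K = (3/4)·(K/H)/(3/4) = (K/H). Setting this equal to 40.96/100 = 0.4096 gives K = 0.4096H.
Substituting into Q = 8000: H^(3/4)·(0.4096H)^(3/4) = 8000.
Solving, H = 625 and K = 256.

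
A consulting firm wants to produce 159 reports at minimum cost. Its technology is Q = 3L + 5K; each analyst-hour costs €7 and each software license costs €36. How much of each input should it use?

L* = 53, K* = 0

The inputs are perfect substitutes, so the firm uses whichever has the lower cost per unit of output.
Cost per unit of output via L is w/3 = 7/3; via K it is r/5 = 7.2. L is cheaper.
Producing Q = 159 with L alone: L = 53, K = 0.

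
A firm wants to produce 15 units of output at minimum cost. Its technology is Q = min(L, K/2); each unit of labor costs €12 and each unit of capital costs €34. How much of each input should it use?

L* = 15, K* = 30

With a fixed-proportions technology, the cost-minimizing bundle uses no slack in either input: L = K/2 = Q.
So L = 15 and K = 2·15 = 30.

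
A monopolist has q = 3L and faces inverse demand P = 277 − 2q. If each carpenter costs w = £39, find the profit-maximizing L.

Marginal revenue from the inverse demand is MR = 277 − 4q.
The marginal product is MP_L = 3.
A monopolist hires until marginal revenue product equals the wage: MR·MP_L = w.
(277 − 12L)·3 = 39, so L = 22.

L* = 22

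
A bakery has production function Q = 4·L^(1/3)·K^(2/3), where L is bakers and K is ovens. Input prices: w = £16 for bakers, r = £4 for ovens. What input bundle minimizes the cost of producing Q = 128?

Cost minimization requires the marginal rate of technical substitution to equal the input-price ratio: MP_L/MP_K = w/r.
Here MP_L/MP_K = (1/3)·(K/L)/(2/3) = 0.5·(K/L). Setting this equal to 16/4 = 4 gives K = 8L.
Substituting into Q = 128: 4·L^(1/3)·(8L)^(2/3) = 128.
Solving, L = 8 and K = 64.

L* = 8, K* = 64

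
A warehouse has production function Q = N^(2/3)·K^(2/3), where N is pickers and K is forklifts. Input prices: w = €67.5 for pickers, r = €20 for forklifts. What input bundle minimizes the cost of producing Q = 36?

N* = 8, K* = 27

Cost minimization requires the marginal rate of technical substitution to equal the input-price ratio: MP_N/MP_K = w/r.
Here MP_N/MP_K = (2/3)·(K/N)/(2/3) = (K/N). Setting this equal to 67.5/20 = 3.375 gives K = 3.375N.
Substituting into Q = 36: N^(2/3)·(3.375N)^(2/3) = 36.
Solving, N = 8 and K = 27.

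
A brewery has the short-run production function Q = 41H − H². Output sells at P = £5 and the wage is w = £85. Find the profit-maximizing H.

The marginal product of H is MP_H = 41 − 2H.
A price-taking firm hires until the value of the marginal product equals the wage: P·MP_H = w, so 5·(41 − 2H) = 85.
Then 41 − 2H = 17, giving H = 12.

H* = 12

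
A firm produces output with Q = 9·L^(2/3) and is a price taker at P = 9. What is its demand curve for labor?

MP_L = (2/3)·9·L^(-1/3) = 6·L^(-1/3).
Setting P·MP_L = w: 54·L^(-1/3) = w.
Solving for L: L^(-1/3) = w/54, so L = (54/w)^(3).

L(w) = 157464/w³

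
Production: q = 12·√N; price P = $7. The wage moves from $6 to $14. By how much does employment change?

ΔN = -40

From P·MP_N = w with MP_N = 6·N^(-1/2), the labor demand is N(w) = (42/w)^(2).
At w = 6: N = 49. At w = 14: N = 9.
ΔN = 9 − 49 = -40.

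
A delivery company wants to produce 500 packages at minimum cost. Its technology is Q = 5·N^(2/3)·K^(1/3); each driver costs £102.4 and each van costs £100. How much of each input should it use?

N* = 125, K* = 64

Cost minimization requires the marginal rate of technical substitution to equal the input-price ratio: MP_N/MP_K = w/r.
Here MP_N/MP_K = (2/3)·(K/N)/(1/3) = 2·(K/N). Setting this equal to 102.4/100 = 1.024 gives K = 0.512N.
Substituting into Q = 500: 5·N^(2/3)·(0.512N)^(1/3) = 500.
Solving, N = 125 and K = 64.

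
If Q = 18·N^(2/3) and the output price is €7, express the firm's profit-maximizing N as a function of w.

MP_N = (2/3)·18·N^(-1/3) = 12·N^(-1/3).
Setting P·MP_N = w: 84·N^(-1/3) = w.
Solving for N: N^(-1/3) = w/84, so N = (84/w)^(3).

N(w) = 592704/w³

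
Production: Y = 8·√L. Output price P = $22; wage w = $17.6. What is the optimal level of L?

L* = 25

MP_L = (1/2)·8·L^(-1/2) = 4·L^(-1/2).
Profit maximization for a price taker requires P·MP_L = w: 22·4·L^(-1/2) = 17.6.
So L^(-1/2) = 0.2, which gives L = 25.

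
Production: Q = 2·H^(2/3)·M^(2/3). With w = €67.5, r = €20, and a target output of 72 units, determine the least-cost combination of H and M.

H* = 8, M* = 27

Cost minimization requires the marginal rate of technical substitution to equal the input-price ratio: MP_H/MP_M = w/r.
Here MP_H/MP_M = (2/3)·(M/H)/(2/3) = (M/H). Setting this equal to 67.5/20 = 3.375 gives M = 3.375H.
Substituting into Q = 72: 2·H^(2/3)·(3.375H)^(2/3) = 72.
Solving, H = 8 and M = 27.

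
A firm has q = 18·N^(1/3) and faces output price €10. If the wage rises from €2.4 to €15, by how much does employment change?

From P·MP_N = w with MP_N = 6·N^(-2/3), the labor demand is N(w) = (60/w)^(3/2).
At w = 2.4: N = 125. At w = 15: N = 8.
ΔN = 8 − 125 = -117.

ΔN = -117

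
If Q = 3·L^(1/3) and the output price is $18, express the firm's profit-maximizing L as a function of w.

MP_L = (1/3)·3·L^(-2/3) = L^(-2/3).
Setting P·MP_L = w: 18·L^(-2/3) = w.
Solving for L: L^(-2/3) = w/18, so L = (18/w)^(3/2).

L(w) = (18/w)^(3/2)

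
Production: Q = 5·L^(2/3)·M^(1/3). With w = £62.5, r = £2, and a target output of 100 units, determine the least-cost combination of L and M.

Cost minimization requires the marginal rate of technical substitution to equal the input-price ratio: MP_L/MP_M = w/r.
Here MP_L/MP_M = (2/3)·(M/L)/(1/3) = 2·(M/L). Setting this equal to 62.5/2 = 31.25 gives M = 15.625L.
Substituting into Q = 100: 5·L^(2/3)·(15.625L)^(1/3) = 100.
Solving, L = 8 and M = 125.

L* = 8, M* = 125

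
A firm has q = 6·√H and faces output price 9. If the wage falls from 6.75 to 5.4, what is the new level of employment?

From P·MP_H = w with MP_H = 3·H^(-1/2), the labor demand is H(w) = (27/w)^(2).
At w = 6.75: H = 16. At w = 5.4: H = 25.

H* = 25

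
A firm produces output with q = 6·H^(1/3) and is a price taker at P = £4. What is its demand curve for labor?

H(w) = (8/w)^(3/2)

MP_H = (1/3)·6·H^(-2/3) = 2·H^(-2/3).
Setting P·MP_H = w: 8·H^(-2/3) = w.
Solving for H: H^(-2/3) = w/8, so H = (8/w)^(3/2).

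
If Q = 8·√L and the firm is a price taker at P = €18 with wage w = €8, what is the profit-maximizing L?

MP_L = (1/2)·8·L^(-1/2) = 4·L^(-1/2).
Profit maximization for a price taker requires P·MP_L = w: 18·4·L^(-1/2) = 8.
So L^(-1/2) = 1/9, which gives L = 81.

L* = 81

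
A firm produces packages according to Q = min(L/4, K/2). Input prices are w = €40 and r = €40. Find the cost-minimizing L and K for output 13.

L* = 52, K* = 26

With a fixed-proportions technology, the cost-minimizing bundle uses no slack in either input: L/4 = K/2 = Q.
So L = 4·13 = 52 and K = 2·13 = 26.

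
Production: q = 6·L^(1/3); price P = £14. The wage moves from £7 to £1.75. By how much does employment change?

From P·MP_L = w with MP_L = 2·L^(-2/3), the labor demand is L(w) = (28/w)^(3/2).
At w = 7: L = 8. At w = 1.75: L = 64.
ΔL = 64 − 8 = 56.

ΔL = 56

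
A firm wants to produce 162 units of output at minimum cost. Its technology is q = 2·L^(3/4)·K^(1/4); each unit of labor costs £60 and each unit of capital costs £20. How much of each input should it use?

Cost minimization requires the marginal rate of technical substitution to equal the input-price ratio: MP_L/MP_K = w/r.
Here MP_L/MP_K = (3/4)·(K/L)/(1/4) = 3·(K/L). Setting this equal to 60/20 = 3 gives K = L.
Substituting into q = 162: 2·L^(3/4)·(L)^(1/4) = 162.
Solving, L = 81 and K = 81.

L* = 81, K* = 81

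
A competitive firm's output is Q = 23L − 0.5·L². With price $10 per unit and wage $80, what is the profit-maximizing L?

L* = 15

The marginal product of L is MP_L = 23 − L.
A price-taking firm hires until the value of the marginal product equals the wage: P·MP_L = w, so 10·(23 − L) = 80.
Then 23 − L = 8, giving L = 15.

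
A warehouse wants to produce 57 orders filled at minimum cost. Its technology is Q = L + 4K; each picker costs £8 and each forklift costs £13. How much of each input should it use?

L* = 0, K* = 14.25

The inputs are perfect substitutes, so the firm uses whichever has the lower cost per unit of output.
Cost per unit of output via L is 8; via K it is 3.25. K is cheaper.
Producing Q = 57 with K alone: L = 0, K = 14.25.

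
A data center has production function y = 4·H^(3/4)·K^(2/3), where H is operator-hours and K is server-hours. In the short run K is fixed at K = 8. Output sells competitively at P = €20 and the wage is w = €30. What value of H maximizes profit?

H* = 4096

With K = 8, MP_H = (3/4)·4·H^(-1/4)·8^(2/3) = 12·H^(-1/4).
Profit maximization for a price taker requires P·MP_H = w: 20·12·H^(-1/4) = 30.
So H^(-1/4) = 0.125, which gives H = 4096.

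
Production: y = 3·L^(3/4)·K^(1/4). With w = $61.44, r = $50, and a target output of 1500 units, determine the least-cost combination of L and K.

L* = 625, K* = 256

Cost minimization requires the marginal rate of technical substitution to equal the input-price ratio: MP_L/MP_K = w/r.
Here MP_L/MP_K = (3/4)·(K/L)/(1/4) = 3·(K/L). Setting this equal to 61.44/50 = 1.2288 gives K = 0.4096L.
Substituting into y = 1500: 3·L^(3/4)·(0.4096L)^(1/4) = 1500.
Solving, L = 625 and K = 256.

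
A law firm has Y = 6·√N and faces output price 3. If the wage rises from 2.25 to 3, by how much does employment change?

From P·MP_N = w with MP_N = 3·N^(-1/2), the labor demand is N(w) = (9/w)^(2).
At w = 2.25: N = 16. At w = 3: N = 9.
ΔN = 9 − 16 = -7.

ΔN = -7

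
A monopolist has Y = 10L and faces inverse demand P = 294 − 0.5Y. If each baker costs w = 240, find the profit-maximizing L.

L* = 27

Marginal revenue from the inverse demand is MR = 294 − Y.
The marginal product is MP_L = 10.
A monopolist hires until marginal revenue product equals the wage: MR·MP_L = w.
(294 − 10L)·10 = 240, so L = 27.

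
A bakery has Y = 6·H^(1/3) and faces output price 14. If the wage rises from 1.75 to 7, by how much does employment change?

From P·MP_H = w with MP_H = 2·H^(-2/3), the labor demand is H(w) = (28/w)^(3/2).
At w = 1.75: H = 64. At w = 7: H = 8.
ΔH = 8 − 64 = -56.

ΔH = -56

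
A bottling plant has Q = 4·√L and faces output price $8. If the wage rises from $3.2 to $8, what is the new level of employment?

From P·MP_L = w with MP_L = 2·L^(-1/2), the labor demand is L(w) = (16/w)^(2).
At w = 3.2: L = 25. At w = 8: L = 4.

L* = 4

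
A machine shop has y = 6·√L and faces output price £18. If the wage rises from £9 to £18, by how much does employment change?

ΔL = -27

From P·MP_L = w with MP_L = 3·L^(-1/2), the labor demand is L(w) = (54/w)^(2).
At w = 9: L = 36. At w = 18: L = 9.
ΔL = 9 − 36 = -27.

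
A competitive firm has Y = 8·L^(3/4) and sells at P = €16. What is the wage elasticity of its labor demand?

MP_L = (3/4)·8·L^(-1/4), so P·MP_L = w gives 96·L^(-1/4) = w.
Solving, L(w) = (96/w)^(4). This is a constant-elasticity form: L ∝ w^(−4), so ε = −4.

ε = -4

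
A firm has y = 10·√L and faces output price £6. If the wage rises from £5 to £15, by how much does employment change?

ΔL = -32

From P·MP_L = w with MP_L = 5·L^(-1/2), the labor demand is L(w) = (30/w)^(2).
At w = 5: L = 36. At w = 15: L = 4.
ΔL = 4 − 36 = -32.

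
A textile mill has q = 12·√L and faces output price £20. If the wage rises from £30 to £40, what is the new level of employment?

L* = 9

From P·MP_L = w with MP_L = 6·L^(-1/2), the labor demand is L(w) = (120/w)^(2).
At w = 30: L = 16. At w = 40: L = 9.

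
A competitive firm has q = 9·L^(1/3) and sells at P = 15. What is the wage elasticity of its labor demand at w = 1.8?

ε = -1.5

MP_L = (1/3)·9·L^(-2/3), so P·MP_L = w gives 45·L^(-2/3) = w.
Solving, L(w) = (45/w)^(3/2). This is a constant-elasticity form: L ∝ w^(−3/2), so ε = −3/2.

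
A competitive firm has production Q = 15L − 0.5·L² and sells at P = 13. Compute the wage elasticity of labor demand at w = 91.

From P·MP_L = w with MP_L = 15 − L, labor demand is L(w) = 15 − w/13.
dL/dw = −1/(13) = -1/13.
At w = 91, L = 8, so ε = (dL/dw)·(w/L) = (-1/13)·(91/8) = -0.875.

ε = -0.875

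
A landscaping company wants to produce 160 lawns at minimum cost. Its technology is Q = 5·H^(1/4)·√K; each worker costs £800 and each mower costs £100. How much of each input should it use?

H* = 16, K* = 256

Cost minimization requires the marginal rate of technical substitution to equal the input-price ratio: MP_H/MP_K = w/r.
Here MP_H/MP_K = (1/4)·(K/H)/(1/2) = 0.5·(K/H). Setting this equal to 800/100 = 8 gives K = 16H.
Substituting into Q = 160: 5·H^(1/4)·(16H)^(1/2) = 160.
Solving, H = 16 and K = 256.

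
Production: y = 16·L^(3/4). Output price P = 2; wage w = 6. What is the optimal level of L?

MP_L = (3/4)·16·L^(-1/4) = 12·L^(-1/4).
Profit maximization for a price taker requires P·MP_L = w: 2·12·L^(-1/4) = 6.
So L^(-1/4) = 0.25, which gives L = 256.

L* = 256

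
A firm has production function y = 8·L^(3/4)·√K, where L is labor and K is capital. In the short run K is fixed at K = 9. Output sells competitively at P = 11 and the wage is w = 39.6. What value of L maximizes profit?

L* = 625

With K = 9, MP_L = (3/4)·8·L^(-1/4)·9^(1/2) = 18·L^(-1/4).
Profit maximization for a price taker requires P·MP_L = w: 11·18·L^(-1/4) = 39.6.
So L^(-1/4) = 0.2, which gives L = 625.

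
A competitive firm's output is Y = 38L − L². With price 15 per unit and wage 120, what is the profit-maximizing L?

L* = 15

The marginal product of L is MP_L = 38 − 2L.
A price-taking firm hires until the value of the marginal product equals the wage: P·MP_L = w, so 15·(38 − 2L) = 120.
Then 38 − 2L = 8, giving L = 15.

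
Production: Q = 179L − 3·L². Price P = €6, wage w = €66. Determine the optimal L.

L* = 28

The marginal product of L is MP_L = 179 − 6L.
A price-taking firm hires until the value of the marginal product equals the wage: P·MP_L = w, so 6·(179 − 6L) = 66.
Then 179 − 6L = 11, giving L = 28.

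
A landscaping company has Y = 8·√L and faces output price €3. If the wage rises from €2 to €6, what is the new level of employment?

From P·MP_L = w with MP_L = 4·L^(-1/2), the labor demand is L(w) = (12/w)^(2).
At w = 2: L = 36. At w = 6: L = 4.

L* = 4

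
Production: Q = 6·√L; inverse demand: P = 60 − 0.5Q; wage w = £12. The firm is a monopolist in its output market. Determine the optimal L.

L* = 36

Marginal revenue from the inverse demand is MR = 60 − Q.
The marginal product is MP_L = 3·L^(-1/2).
A monopolist hires until marginal revenue product equals the wage: MR·MP_L = w.
At L, Q = 6·√L. Substituting and solving: (60 − 6·√L)·3·L^(-1/2) = 12 gives L = 36.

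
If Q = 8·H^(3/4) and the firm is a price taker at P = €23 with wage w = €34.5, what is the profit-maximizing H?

MP_H = (3/4)·8·H^(-1/4) = 6·H^(-1/4).
Profit maximization for a price taker requires P·MP_H = w: 23·6·H^(-1/4) = 34.5.
So H^(-1/4) = 0.25, which gives H = 256.

H* = 256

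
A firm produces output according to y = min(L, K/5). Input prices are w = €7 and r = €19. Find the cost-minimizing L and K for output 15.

L* = 15, K* = 75

With a fixed-proportions technology, the cost-minimizing bundle uses no slack in either input: L = K/5 = y.
So L = 15 and K = 5·15 = 75.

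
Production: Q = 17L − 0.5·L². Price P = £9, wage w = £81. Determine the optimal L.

The marginal product of L is MP_L = 17 − L.
A price-taking firm hires until the value of the marginal product equals the wage: P·MP_L = w, so 9·(17 − L) = 81.
Then 17 − L = 9, giving L = 8.

L* = 8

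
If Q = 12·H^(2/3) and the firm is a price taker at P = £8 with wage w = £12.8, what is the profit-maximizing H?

MP_H = (2/3)·12·H^(-1/3) = 8·H^(-1/3).
Profit maximization for a price taker requires P·MP_H = w: 8·8·H^(-1/3) = 12.8.
So H^(-1/3) = 0.2, which gives H = 125.

H* = 125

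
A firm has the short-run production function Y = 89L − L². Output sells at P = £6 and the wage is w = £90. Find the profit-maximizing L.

The marginal product of L is MP_L = 89 − 2L.
A price-taking firm hires until the value of the marginal product equals the wage: P·MP_L = w, so 6·(89 − 2L) = 90.
Then 89 − 2L = 15, giving L = 37.

L* = 37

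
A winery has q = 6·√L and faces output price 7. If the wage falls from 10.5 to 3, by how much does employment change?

From P·MP_L = w with MP_L = 3·L^(-1/2), the labor demand is L(w) = (21/w)^(2).
At w = 10.5: L = 4. At w = 3: L = 49.
ΔL = 49 − 4 = 45.

ΔL = 45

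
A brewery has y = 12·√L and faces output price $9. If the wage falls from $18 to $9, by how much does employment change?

From P·MP_L = w with MP_L = 6·L^(-1/2), the labor demand is L(w) = (54/w)^(2).
At w = 18: L = 9. At w = 9: L = 36.
ΔL = 36 − 9 = 27.

ΔL = 27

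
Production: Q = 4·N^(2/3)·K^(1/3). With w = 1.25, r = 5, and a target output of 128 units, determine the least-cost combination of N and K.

N* = 64, K* = 8

Cost minimization requires the marginal rate of technical substitution to equal the input-price ratio: MP_N/MP_K = w/r.
Here MP_N/MP_K = (2/3)·(K/N)/(1/3) = 2·(K/N). Setting this equal to 1.25/5 = 0.25 gives K = 0.125N.
Substituting into Q = 128: 4·N^(2/3)·(0.125N)^(1/3) = 128.
Solving, N = 64 and K = 8.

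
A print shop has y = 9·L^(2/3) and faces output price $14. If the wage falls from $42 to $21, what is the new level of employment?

L* = 64

From P·MP_L = w with MP_L = 6·L^(-1/3), the labor demand is L(w) = (84/w)^(3).
At w = 42: L = 8. At w = 21: L = 64.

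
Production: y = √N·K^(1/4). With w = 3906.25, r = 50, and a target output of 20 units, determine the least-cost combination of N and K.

N* = 16, K* = 625

Cost minimization requires the marginal rate of technical substitution to equal the input-price ratio: MP_N/MP_K = w/r.
Here MP_N/MP_K = (1/2)·(K/N)/(1/4) = 2·(K/N). Setting this equal to 3906.25/50 = 78.125 gives K = 39.0625N.
Substituting into y = 20: N^(1/2)·(39.0625N)^(1/4) = 20.
Solving, N = 16 and K = 625.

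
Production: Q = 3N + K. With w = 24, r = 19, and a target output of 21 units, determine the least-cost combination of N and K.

The inputs are perfect substitutes, so the firm uses whichever has the lower cost per unit of output.
Cost per unit of output via N is 8; via K it is 19. N is cheaper.
Producing Q = 21 with N alone: N = 7, K = 0.

N* = 7, K* = 0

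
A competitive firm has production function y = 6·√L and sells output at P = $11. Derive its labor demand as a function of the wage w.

L(w) = 1089/w²

MP_L = (1/2)·6·L^(-1/2) = 3·L^(-1/2).
Setting P·MP_L = w: 33·L^(-1/2) = w.
Solving for L: L^(-1/2) = w/33, so L = (33/w)^(2).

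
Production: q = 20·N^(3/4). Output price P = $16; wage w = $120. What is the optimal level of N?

N* = 16

MP_N = (3/4)·20·N^(-1/4) = 15·N^(-1/4).
Profit maximization for a price taker requires P·MP_N = w: 16·15·N^(-1/4) = 120.
So N^(-1/4) = 0.5, which gives N = 16.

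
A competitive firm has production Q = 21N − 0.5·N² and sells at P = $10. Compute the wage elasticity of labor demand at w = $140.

From P·MP_N = w with MP_N = 21 − N, labor demand is N(w) = 21 − w/10.
dN/dw = −1/(10) = -0.1.
At w = 140, N = 7, so ε = (dN/dw)·(w/N) = (-0.1)·(140/7) = -2.

ε = -2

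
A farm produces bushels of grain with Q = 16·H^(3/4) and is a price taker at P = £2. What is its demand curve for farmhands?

MP_H = (3/4)·16·H^(-1/4) = 12·H^(-1/4).
Setting P·MP_H = w: 24·H^(-1/4) = w.
Solving for H: H^(-1/4) = w/24, so H = (24/w)^(4).

H(w) = 331776/w^(4)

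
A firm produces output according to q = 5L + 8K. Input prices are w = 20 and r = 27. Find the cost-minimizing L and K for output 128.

The inputs are perfect substitutes, so the firm uses whichever has the lower cost per unit of output.
Cost per unit of output via L is w/5 = 4; via K it is r/8 = 3.375. K is cheaper.
Producing q = 128 with K alone: L = 0, K = 16.

L* = 0, K* = 16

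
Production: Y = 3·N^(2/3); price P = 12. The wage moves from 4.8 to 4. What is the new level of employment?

From P·MP_N = w with MP_N = 2·N^(-1/3), the labor demand is N(w) = (24/w)^(3).
At w = 4.8: N = 125. At w = 4: N = 216.

N* = 216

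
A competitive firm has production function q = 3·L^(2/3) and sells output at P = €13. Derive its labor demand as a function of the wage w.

MP_L = (2/3)·3·L^(-1/3) = 2·L^(-1/3).
Setting P·MP_L = w: 26·L^(-1/3) = w.
Solving for L: L^(-1/3) = w/26, so L = (26/w)^(3).

L(w) = 17576/w³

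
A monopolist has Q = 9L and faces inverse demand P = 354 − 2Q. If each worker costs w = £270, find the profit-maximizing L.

L* = 9

Marginal revenue from the inverse demand is MR = 354 − 4Q.
The marginal product is MP_L = 9.
A monopolist hires until marginal revenue product equals the wage: MR·MP_L = w.
(354 − 36L)·9 = 270, so L = 9.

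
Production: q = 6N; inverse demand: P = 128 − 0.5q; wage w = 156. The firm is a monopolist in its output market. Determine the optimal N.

N* = 17

Marginal revenue from the inverse demand is MR = 128 − q.
The marginal product is MP_N = 6.
A monopolist hires until marginal revenue product equals the wage: MR·MP_N = w.
(128 − 6N)·6 = 156, so N = 17.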